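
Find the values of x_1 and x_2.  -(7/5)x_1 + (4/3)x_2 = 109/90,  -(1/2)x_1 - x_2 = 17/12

From equation 2: x_2 = -17/12 − 1/2·x_1.
Substitute into equation 1 and solve: x_1 = -3/2.
Then x_2 = -2/3.

x_1 = -3/2, x_2 = -2/3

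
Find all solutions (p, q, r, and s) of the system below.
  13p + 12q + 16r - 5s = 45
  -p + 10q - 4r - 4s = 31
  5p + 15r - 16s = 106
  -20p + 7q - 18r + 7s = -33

p = -1, q = 1, r = 1, s = -6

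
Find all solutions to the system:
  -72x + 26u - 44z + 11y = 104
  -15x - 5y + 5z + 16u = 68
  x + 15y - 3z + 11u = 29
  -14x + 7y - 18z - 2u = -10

no solution

Row-reduce:
R1 ← R1 / (-72).
R2 ← R2 + 15·R1.
R3 ← R3 − 1·R1.
R4 ← R4 + 14·R1.
R2 ← R2 / (-175/24).
R1 ← R1 + 11/72·R2.
R3 ← R3 − 1091/72·R2.
R4 ← R4 − 175/36·R2.
R3 ← R3 / (904/35).
R1 ← R1 − 11/35·R3.
R2 ← R2 + 68/35·R3.
Row 4 reduces to 0 = 2/3, a contradiction. The system is inconsistent.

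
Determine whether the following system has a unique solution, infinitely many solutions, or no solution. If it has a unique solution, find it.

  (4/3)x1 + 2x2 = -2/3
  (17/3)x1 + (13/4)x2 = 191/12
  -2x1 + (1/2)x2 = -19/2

Row-reduce:
R1 ← R1 / (4/3).
R2 ← R2 − 17/3·R1.
R3 ← R3 + 2·R1.
R2 ← R2 / (-21/4).
R1 ← R1 − 3/2·R2.
R3 ← R3 − 7/2·R2.
Row 3 reduces to 0 = 2, a contradiction. The system is inconsistent.

no solution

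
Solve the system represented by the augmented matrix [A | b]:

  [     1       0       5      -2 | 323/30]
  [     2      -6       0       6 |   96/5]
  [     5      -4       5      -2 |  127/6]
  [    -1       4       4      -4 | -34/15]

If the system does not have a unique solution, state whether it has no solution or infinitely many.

Row-reduce the augmented matrix:
R2 ← R2 − 2·R1.
R3 ← R3 − 5·R1.
R4 ← R4 + 1·R1.
R2 ← R2 / (-6).
R3 ← R3 + 4·R2.
R4 ← R4 − 4·R2.
R3 ← R3 / (-40/3).
R1 ← R1 − 5·R3.
R2 ← R2 − 5/3·R3.
R4 ← R4 − 7/3·R3.
R4 ← R4 / (9/10).
R1 ← R1 + 3/2·R4.
R2 ← R2 + 3/2·R4.
R3 ← R3 + 1/10·R4.
Reading off the reduced rows gives x_1 = 8/5, x_2 = -1, x_3 = 5/2, x_4 = 5/3.

x_1 = 8/5, x_2 = -1, x_3 = 5/2, x_4 = 5/3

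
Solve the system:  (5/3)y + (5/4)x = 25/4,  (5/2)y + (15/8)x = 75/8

infinitely many solutions

Row-reduce:
R1 ← R1 / (5/4).
R2 ← R2 − 15/8·R1.
Rank is 1 with 2 unknowns, leaving y free.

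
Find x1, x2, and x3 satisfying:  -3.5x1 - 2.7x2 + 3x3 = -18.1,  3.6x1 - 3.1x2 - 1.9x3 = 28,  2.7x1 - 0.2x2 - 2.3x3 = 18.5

Row-reduce the augmented matrix:
R1 ← R1 / (-7/2).
R2 ← R2 − 18/5·R1.
R3 ← R3 − 27/10·R1.
R2 ← R2 / (-2057/350).
R1 ← R1 − 27/35·R2.
R3 ← R3 + 799/350·R2.
R3 ← R3 / (-54/121).
R1 ← R1 + 1443/2057·R3.
R2 ← R2 + 415/2057·R3.
Reading off the reduced rows gives x1 = 5, x2 = -2, x3 = -2.

x1 = 5, x2 = -2, x3 = -2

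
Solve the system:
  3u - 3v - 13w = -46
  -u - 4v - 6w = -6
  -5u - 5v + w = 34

infinitely many solutions

Row-reduce:
R1 ← R1 / (3).
R2 ← R2 + 1·R1.
R3 ← R3 + 5·R1.
R2 ← R2 / (-5).
R1 ← R1 + 1·R2.
R3 ← R3 + 10·R2.
Rank is 2 with 3 unknowns, leaving w free.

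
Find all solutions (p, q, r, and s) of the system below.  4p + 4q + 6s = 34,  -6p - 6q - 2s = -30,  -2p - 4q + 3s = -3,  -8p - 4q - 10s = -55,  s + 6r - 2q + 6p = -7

no solution

Row-reduce:
R1 ← R1 / (4).
R2 ← R2 + 6·R1.
R3 ← R3 + 2·R1.
R4 ← R4 + 8·R1.
R5 ← R5 − 6·R1.
Swap R2 and R3.
R2 ← R2 / (-2).
R1 ← R1 − 1·R2.
R4 ← R4 − 4·R2.
R5 ← R5 + 8·R2.
Swap R3 and R5.
R3 ← R3 / (6).
R4 ← R4 / (14).
R1 ← R1 − 9/2·R4.
R2 ← R2 + 3·R4.
R3 ← R3 + 16/3·R4.
R5 ← R5 − 7·R4.
Row 5 reduces to 0 = 1/2, a contradiction. The system is inconsistent.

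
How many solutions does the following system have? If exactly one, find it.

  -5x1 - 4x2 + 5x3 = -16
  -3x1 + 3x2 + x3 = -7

Row-reduce:
R1 ← R1 / (-5).
R2 ← R2 + 3·R1.
R2 ← R2 / (27/5).
R1 ← R1 − 4/5·R2.
Rank is 2 with 3 unknowns, leaving x3 free.

infinitely many solutions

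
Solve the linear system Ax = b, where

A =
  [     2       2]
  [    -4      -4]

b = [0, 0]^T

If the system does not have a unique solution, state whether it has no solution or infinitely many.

Row-reduce:
R1 ← R1 / (2).
R2 ← R2 + 4·R1.
Rank is 1 with 2 unknowns, leaving x_2 free.

infinitely many solutions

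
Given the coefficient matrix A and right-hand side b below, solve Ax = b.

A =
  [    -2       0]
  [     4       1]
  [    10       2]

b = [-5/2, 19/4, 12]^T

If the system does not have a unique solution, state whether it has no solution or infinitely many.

x_1 = 5/4, x_2 = -1/4

Row-reduce the augmented matrix:
R1 ← R1 / (-2).
R2 ← R2 − 4·R1.
R3 ← R3 − 10·R1.
R3 ← R3 − 2·R2.
R3 reduces to 0 = 0, so the extra equation is consistent.
Reading off the reduced rows gives x_1 = 5/4, x_2 = -1/4.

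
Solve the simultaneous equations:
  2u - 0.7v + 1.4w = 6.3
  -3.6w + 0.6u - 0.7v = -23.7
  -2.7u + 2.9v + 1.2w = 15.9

Row-reduce the augmented matrix:
R1 ← R1 / (2).
R2 ← R2 − 3/5·R1.
R3 ← R3 + 27/10·R1.
R2 ← R2 / (-49/100).
R1 ← R1 + 7/20·R2.
R3 ← R3 − 391/200·R2.
R3 ← R3 / (-1269/98).
R1 ← R1 − 25/7·R3.
R2 ← R2 − 402/49·R3.
Reading off the reduced rows gives u = 0, v = 3, w = 6.

u = 0, v = 3, w = 6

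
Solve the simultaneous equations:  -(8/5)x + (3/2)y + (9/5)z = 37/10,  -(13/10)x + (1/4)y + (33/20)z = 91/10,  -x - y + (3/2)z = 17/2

Row-reduce:
R1 ← R1 / (-8/5).
R2 ← R2 + 13/10·R1.
R3 ← R3 + 1·R1.
R2 ← R2 / (-31/32).
R1 ← R1 + 15/16·R2.
R3 ← R3 + 31/16·R2.
Row 3 reduces to 0 = -6, a contradiction. The system is inconsistent.

no solution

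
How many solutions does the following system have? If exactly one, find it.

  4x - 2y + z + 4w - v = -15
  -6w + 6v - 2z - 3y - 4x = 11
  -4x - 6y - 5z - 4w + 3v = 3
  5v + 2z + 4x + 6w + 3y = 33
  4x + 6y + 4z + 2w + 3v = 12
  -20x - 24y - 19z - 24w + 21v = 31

x = -6, y = 3, z = -1, w = 5, v = 4

Row-reduce the augmented matrix:
R1 ← R1 / (4).
R2 ← R2 + 4·R1.
R3 ← R3 + 4·R1.
R4 ← R4 − 4·R1.
R5 ← R5 − 4·R1.
R6 ← R6 + 20·R1.
R2 ← R2 / (-5).
R1 ← R1 + 1/2·R2.
R3 ← R3 + 8·R2.
R4 ← R4 − 5·R2.
R5 ← R5 − 8·R2.
R6 ← R6 + 34·R2.
R3 ← R3 / (-12/5).
R1 ← R1 − 7/20·R3.
R2 ← R2 − 1/5·R3.
R5 ← R5 − 7/5·R3.
R6 ← R6 + 36/5·R3.
Swap R4 and R5.
R4 ← R4 / (-10/3).
R1 ← R1 − 5/3·R4.
R2 ← R2 − 2/3·R4.
R3 ← R3 + 4/3·R4.
R5 ← R5 / (11).
R1 ← R1 − 21/8·R5.
R2 ← R2 − 1/5·R5.
R3 ← R3 + 9/10·R5.
R4 ← R4 + 51/20·R5.
R6 reduces to 0 = 0, so the extra equation is consistent.
Reading off the reduced rows gives x = -6, y = 3, z = -1, w = 5, v = 4.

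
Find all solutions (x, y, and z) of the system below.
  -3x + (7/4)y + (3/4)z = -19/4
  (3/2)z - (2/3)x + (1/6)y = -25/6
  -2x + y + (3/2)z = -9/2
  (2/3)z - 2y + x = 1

Row-reduce:
R1 ← R1 / (-3).
R2 ← R2 + 2/3·R1.
R3 ← R3 + 2·R1.
R4 ← R4 − 1·R1.
R2 ← R2 / (-2/9).
R1 ← R1 + 7/12·R2.
R3 ← R3 + 1/6·R2.
R4 ← R4 + 17/12·R2.
Swap R3 and R4.
R3 ← R3 / (-91/12).
R1 ← R1 + 15/4·R3.
R2 ← R2 + 6·R3.
Row 4 reduces to 0 = 1, a contradiction. The system is inconsistent.

no solution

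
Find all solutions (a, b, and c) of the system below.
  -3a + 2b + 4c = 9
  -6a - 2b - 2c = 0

Row-reduce:
R1 ← R1 / (-3).
R2 ← R2 + 6·R1.
R2 ← R2 / (-6).
R1 ← R1 + 2/3·R2.
Rank is 2 with 3 unknowns, leaving c free.

infinitely many solutions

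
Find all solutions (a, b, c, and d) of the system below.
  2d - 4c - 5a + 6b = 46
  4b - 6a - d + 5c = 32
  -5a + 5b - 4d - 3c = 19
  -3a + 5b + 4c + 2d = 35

Row-reduce the augmented matrix:
R1 ← R1 / (-5).
R2 ← R2 + 6·R1.
R3 ← R3 + 5·R1.
R4 ← R4 + 3·R1.
R2 ← R2 / (-16/5).
R1 ← R1 + 6/5·R2.
R3 ← R3 + 1·R2.
R4 ← R4 − 7/5·R2.
R3 ← R3 / (-33/16).
R1 ← R1 + 23/8·R3.
R2 ← R2 + 49/16·R3.
R4 ← R4 − 171/16·R3.
R4 ← R4 / (-289/11).
R1 ← R1 − 256/33·R4.
R2 ← R2 − 277/33·R4.
R3 ← R3 − 79/33·R4.
Reading off the reduced rows gives a = -4, b = 3, c = 0, d = 4.

a = -4, b = 3, c = 0, d = 4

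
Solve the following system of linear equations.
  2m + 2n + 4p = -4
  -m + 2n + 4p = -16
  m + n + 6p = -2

m = 4, n = -6, p = 0

Row-reduce the augmented matrix:
R1 ← R1 / (2).
R2 ← R2 + 1·R1.
R3 ← R3 − 1·R1.
R2 ← R2 / (3).
R1 ← R1 − 1·R2.
R3 ← R3 / (4).
R2 ← R2 − 2·R3.
Reading off the reduced rows gives m = 4, n = -6, p = 0.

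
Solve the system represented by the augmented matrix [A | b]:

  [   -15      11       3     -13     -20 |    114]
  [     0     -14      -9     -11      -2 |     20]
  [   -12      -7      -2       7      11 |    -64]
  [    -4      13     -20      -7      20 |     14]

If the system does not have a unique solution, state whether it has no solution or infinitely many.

infinitely many solutions

Row-reduce:
R1 ← R1 / (-15).
R3 ← R3 + 12·R1.
R4 ← R4 + 4·R1.
R2 ← R2 / (-14).
R1 ← R1 + 11/15·R2.
R3 ← R3 + 79/5·R2.
R4 ← R4 − 151/15·R2.
R3 ← R3 / (403/70).
R1 ← R1 − 19/70·R3.
R2 ← R2 − 9/14·R3.
R4 ← R4 + 1909/70·R3.
R4 ← R4 / (52304/403).
R1 ← R1 − 15/403·R4.
R2 ← R2 + 1025/403·R4.
R3 ← R3 − 2087/403·R4.
Rank is 4 with 5 unknowns, leaving x_5 free.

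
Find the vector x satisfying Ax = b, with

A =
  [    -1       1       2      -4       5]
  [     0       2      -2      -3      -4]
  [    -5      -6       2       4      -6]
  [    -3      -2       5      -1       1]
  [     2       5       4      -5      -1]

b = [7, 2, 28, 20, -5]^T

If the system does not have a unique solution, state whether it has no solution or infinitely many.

x_1 = 0, x_2 = -6, x_3 = 1, x_4 = -4, x_5 = -1

Row-reduce the augmented matrix:
R1 ← R1 / (-1).
R3 ← R3 + 5·R1.
R4 ← R4 + 3·R1.
R5 ← R5 − 2·R1.
R2 ← R2 / (2).
R1 ← R1 + 1·R2.
R3 ← R3 + 11·R2.
R4 ← R4 + 5·R2.
R5 ← R5 − 7·R2.
R3 ← R3 / (-19).
R1 ← R1 + 3·R3.
R2 ← R2 + 1·R3.
R4 ← R4 + 6·R3.
R5 ← R5 − 15·R3.
R4 ← R4 / (43/38).
R1 ← R1 − 25/19·R4.
R2 ← R2 + 36/19·R4.
R3 ← R3 + 15/38·R4.
R5 ← R5 − 65/19·R4.
R5 ← R5 / (134/43).
R1 ← R1 − 422/43·R5.
R2 ← R2 + 489/43·R5.
R3 ← R3 − 11/43·R5.
R4 ← R4 + 276/43·R5.
Reading off the reduced rows gives x_1 = 0, x_2 = -6, x_3 = 1, x_4 = -4, x_5 = -1.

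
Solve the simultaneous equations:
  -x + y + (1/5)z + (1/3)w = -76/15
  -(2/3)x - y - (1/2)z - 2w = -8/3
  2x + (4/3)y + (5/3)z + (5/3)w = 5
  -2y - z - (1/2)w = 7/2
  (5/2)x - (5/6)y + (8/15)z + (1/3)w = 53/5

no solution

Row-reduce:
R1 ← R1 / (-1).
R2 ← R2 + 2/3·R1.
R3 ← R3 − 2·R1.
R5 ← R5 − 5/2·R1.
R2 ← R2 / (-5/3).
R1 ← R1 + 1·R2.
R3 ← R3 − 10/3·R2.
R4 ← R4 + 2·R2.
R5 ← R5 − 5/3·R2.
R3 ← R3 / (4/5).
R1 ← R1 − 9/50·R3.
R2 ← R2 − 19/50·R3.
R4 ← R4 + 6/25·R3.
R5 ← R5 − 2/5·R3.
R4 ← R4 / (23/15).
R1 ← R1 − 59/40·R4.
R2 ← R2 − 841/360·R4.
R3 ← R3 + 95/36·R4.
Row 5 reduces to 0 = 1/2, a contradiction. The system is inconsistent.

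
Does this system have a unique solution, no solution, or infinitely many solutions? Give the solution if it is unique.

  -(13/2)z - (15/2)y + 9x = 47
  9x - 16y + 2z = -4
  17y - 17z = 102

infinitely many solutions

Row-reduce:
R1 ← R1 / (9).
R2 ← R2 − 9·R1.
R2 ← R2 / (-17/2).
R1 ← R1 + 5/6·R2.
R3 ← R3 − 17·R2.
Rank is 2 with 3 unknowns, leaving z free.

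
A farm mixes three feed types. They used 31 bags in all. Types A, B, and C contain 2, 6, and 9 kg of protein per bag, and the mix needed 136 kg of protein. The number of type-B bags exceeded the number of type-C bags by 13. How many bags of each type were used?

type-A bags: 14, type-B bags: 15, type-C bags: 2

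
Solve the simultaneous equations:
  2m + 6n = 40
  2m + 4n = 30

Row-reduce the augmented matrix:
R1 ← R1 / (2).
R2 ← R2 − 2·R1.
R2 ← R2 / (-2).
R1 ← R1 − 3·R2.
Reading off the reduced rows gives m = 5, n = 5.

m = 5, n = 5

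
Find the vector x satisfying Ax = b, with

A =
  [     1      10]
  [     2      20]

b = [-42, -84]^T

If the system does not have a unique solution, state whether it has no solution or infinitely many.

infinitely many solutions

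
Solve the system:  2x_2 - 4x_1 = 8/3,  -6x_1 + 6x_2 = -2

Row-reduce the augmented matrix:
R1 ← R1 / (-4).
R2 ← R2 + 6·R1.
R2 ← R2 / (3).
R1 ← R1 + 1/2·R2.
Reading off the reduced rows gives x_1 = -5/3, x_2 = -2.

x_1 = -5/3, x_2 = -2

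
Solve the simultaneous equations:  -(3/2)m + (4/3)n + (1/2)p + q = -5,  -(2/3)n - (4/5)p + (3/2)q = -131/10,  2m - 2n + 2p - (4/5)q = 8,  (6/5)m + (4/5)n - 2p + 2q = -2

m = 6, n = 6, p = 2, q = -5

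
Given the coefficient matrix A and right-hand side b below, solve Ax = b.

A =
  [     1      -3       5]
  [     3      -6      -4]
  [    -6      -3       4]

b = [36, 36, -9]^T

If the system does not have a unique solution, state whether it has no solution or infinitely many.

Row-reduce the augmented matrix:
R2 ← R2 − 3·R1.
R3 ← R3 + 6·R1.
R2 ← R2 / (3).
R1 ← R1 + 3·R2.
R3 ← R3 + 21·R2.
R3 ← R3 / (-99).
R1 ← R1 + 14·R3.
R2 ← R2 + 19/3·R3.
Reading off the reduced rows gives x_1 = 6, x_2 = -5, x_3 = 3.

x_1 = 6, x_2 = -5, x_3 = 3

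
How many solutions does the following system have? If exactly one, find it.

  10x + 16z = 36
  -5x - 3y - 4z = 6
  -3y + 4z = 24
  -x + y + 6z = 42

Row-reduce the augmented matrix:
R1 ← R1 / (10).
R2 ← R2 + 5·R1.
R4 ← R4 + 1·R1.
R2 ← R2 / (-3).
R3 ← R3 + 3·R2.
R4 ← R4 − 1·R2.
Swap R3 and R4.
R3 ← R3 / (134/15).
R1 ← R1 − 8/5·R3.
R2 ← R2 + 4/3·R3.
R4 reduces to 0 = 0, so the extra equation is consistent.
Reading off the reduced rows gives x = -6, y = 0, z = 6.

x = -6, y = 0, z = 6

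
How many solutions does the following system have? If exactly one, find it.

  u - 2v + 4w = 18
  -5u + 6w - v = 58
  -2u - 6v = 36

u = -6, v = -4, w = 4

Row-reduce the augmented matrix:
R2 ← R2 + 5·R1.
R3 ← R3 + 2·R1.
R2 ← R2 / (-11).
R1 ← R1 + 2·R2.
R3 ← R3 + 10·R2.
R3 ← R3 / (-172/11).
R1 ← R1 + 8/11·R3.
R2 ← R2 + 26/11·R3.
Reading off the reduced rows gives u = -6, v = -4, w = 4.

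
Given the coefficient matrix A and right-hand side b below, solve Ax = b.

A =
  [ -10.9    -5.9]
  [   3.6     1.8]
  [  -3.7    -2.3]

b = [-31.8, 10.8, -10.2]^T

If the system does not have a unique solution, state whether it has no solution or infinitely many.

x_1 = 4, x_2 = -2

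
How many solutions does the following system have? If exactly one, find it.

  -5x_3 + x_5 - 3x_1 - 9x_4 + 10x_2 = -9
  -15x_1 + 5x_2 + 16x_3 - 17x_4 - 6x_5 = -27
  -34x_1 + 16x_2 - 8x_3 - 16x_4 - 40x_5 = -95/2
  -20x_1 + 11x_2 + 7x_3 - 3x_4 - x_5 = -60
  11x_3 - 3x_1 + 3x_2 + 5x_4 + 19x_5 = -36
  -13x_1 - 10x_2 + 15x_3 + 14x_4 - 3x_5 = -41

no solution

Row-reduce:
R1 ← R1 / (-3).
R2 ← R2 + 15·R1.
R3 ← R3 + 34·R1.
R4 ← R4 + 20·R1.
R5 ← R5 + 3·R1.
R6 ← R6 + 13·R1.
R2 ← R2 / (-45).
R1 ← R1 + 10/3·R2.
R3 ← R3 + 292/3·R2.
R4 ← R4 + 167/3·R2.
R5 ← R5 + 7·R2.
R6 ← R6 + 160/3·R2.
R3 ← R3 / (-5402/135).
R1 ← R1 + 37/27·R3.
R2 ← R2 + 41/45·R3.
R4 ← R4 + 1402/135·R3.
R5 ← R5 − 433/45·R3.
R6 ← R6 + 322/27·R3.
R4 ← R4 / (42571/2701).
R1 ← R1 − 4/73·R4.
R2 ← R2 + 3245/2701·R4.
R3 ← R3 + 1717/2701·R4.
R5 ← R5 − 42571/2701·R4.
R6 ← R6 − 33043/2701·R4.
Swap R5 and R6.
R5 ← R5 / (159760/42571).
R1 ← R1 − 58712/42571·R5.
R2 ← R2 − 79574/42571·R5.
R3 ← R3 − 51773/42571·R5.
R4 ← R4 − 35352/42571·R5.
Row 6 reduces to 0 = 1/4, a contradiction. The system is inconsistent.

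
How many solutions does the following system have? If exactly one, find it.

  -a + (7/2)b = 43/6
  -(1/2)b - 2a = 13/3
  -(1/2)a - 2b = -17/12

Row-reduce the augmented matrix:
R1 ← R1 / (-1).
R2 ← R2 + 2·R1.
R3 ← R3 + 1/2·R1.
R2 ← R2 / (-15/2).
R1 ← R1 + 7/2·R2.
R3 ← R3 + 15/4·R2.
R3 reduces to 0 = 0, so the extra equation is consistent.
Reading off the reduced rows gives a = -5/2, b = 4/3.

a = -5/2, b = 4/3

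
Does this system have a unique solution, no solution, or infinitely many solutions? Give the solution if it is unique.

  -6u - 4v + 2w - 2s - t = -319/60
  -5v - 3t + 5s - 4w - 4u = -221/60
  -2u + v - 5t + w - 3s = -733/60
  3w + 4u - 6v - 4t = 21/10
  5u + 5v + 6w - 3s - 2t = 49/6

u = 2/5, v = 1/3, w = 5/2, s = 8/3, t = 5/4

Row-reduce the augmented matrix:
R1 ← R1 / (-6).
R2 ← R2 + 4·R1.
R3 ← R3 + 2·R1.
R4 ← R4 − 4·R1.
R5 ← R5 − 5·R1.
R2 ← R2 / (-7/3).
R1 ← R1 − 2/3·R2.
R3 ← R3 − 7/3·R2.
R4 ← R4 + 26/3·R2.
R5 ← R5 − 5/3·R2.
R3 ← R3 / (-5).
R1 ← R1 + 13/7·R3.
R2 ← R2 − 16/7·R3.
R4 ← R4 − 169/7·R3.
R5 ← R5 − 27/7·R3.
R4 ← R4 / (-194/35).
R1 ← R1 − 23/35·R4.
R2 ← R2 + 31/35·R4.
R3 ← R3 + 4/5·R4.
R5 ← R5 − 103/35·R4.
R5 ← R5 / (-2495/97).
R1 ← R1 + 139/97·R5.
R2 ← R2 − 497/194·R5.
R3 ← R3 − 553/97·R5.
R4 ← R4 − 1043/194·R5.
Reading off the reduced rows gives u = 2/5, v = 1/3, w = 5/2, s = 8/3, t = 5/4.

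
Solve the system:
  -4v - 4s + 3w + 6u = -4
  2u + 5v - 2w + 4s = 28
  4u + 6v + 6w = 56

infinitely many solutions

Row-reduce:
R1 ← R1 / (6).
R2 ← R2 − 2·R1.
R3 ← R3 − 4·R1.
R2 ← R2 / (19/3).
R1 ← R1 + 2/3·R2.
R3 ← R3 − 26/3·R2.
R3 ← R3 / (154/19).
R1 ← R1 − 7/38·R3.
R2 ← R2 + 9/19·R3.
Rank is 3 with 4 unknowns, leaving s free.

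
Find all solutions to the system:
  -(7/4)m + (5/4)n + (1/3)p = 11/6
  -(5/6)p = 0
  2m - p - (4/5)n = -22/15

Row-reduce the augmented matrix:
R1 ← R1 / (-7/4).
R3 ← R3 − 2·R1.
Swap R2 and R3.
R2 ← R2 / (22/35).
R1 ← R1 + 5/7·R2.
R3 ← R3 / (-5/6).
R1 ← R1 + 59/66·R3.
R2 ← R2 + 65/66·R3.
Reading off the reduced rows gives m = -1/3, n = 1, p = 0.

m = -1/3, n = 1, p = 0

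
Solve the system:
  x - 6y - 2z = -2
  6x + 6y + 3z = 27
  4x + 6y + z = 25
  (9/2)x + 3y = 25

no solution

Row-reduce:
R2 ← R2 − 6·R1.
R3 ← R3 − 4·R1.
R4 ← R4 − 9/2·R1.
R2 ← R2 / (42).
R1 ← R1 + 6·R2.
R3 ← R3 − 30·R2.
R4 ← R4 − 30·R2.
R3 ← R3 / (-12/7).
R1 ← R1 − 1/7·R3.
R2 ← R2 − 5/14·R3.
R4 ← R4 + 12/7·R3.
Row 4 reduces to 0 = 1, a contradiction. The system is inconsistent.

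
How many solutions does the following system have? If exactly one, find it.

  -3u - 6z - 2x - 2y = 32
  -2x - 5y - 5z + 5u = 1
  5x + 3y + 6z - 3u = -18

infinitely many solutions

Row-reduce:
R1 ← R1 / (-2).
R2 ← R2 + 2·R1.
R3 ← R3 − 5·R1.
R2 ← R2 / (-3).
R1 ← R1 − 1·R2.
R3 ← R3 + 2·R2.
R3 ← R3 / (-29/3).
R1 ← R1 − 10/3·R3.
R2 ← R2 + 1/3·R3.
Rank is 3 with 4 unknowns, leaving u free.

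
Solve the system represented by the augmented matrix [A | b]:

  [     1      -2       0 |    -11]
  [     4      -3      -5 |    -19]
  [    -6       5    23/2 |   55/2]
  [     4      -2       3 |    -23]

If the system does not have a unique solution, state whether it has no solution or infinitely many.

no solution

Row-reduce:
R2 ← R2 − 4·R1.
R3 ← R3 + 6·R1.
R4 ← R4 − 4·R1.
R2 ← R2 / (5).
R1 ← R1 + 2·R2.
R3 ← R3 + 7·R2.
R4 ← R4 − 6·R2.
R3 ← R3 / (9/2).
R1 ← R1 + 2·R3.
R2 ← R2 + 1·R3.
R4 ← R4 − 9·R3.
Row 4 reduces to 0 = -2, a contradiction. The system is inconsistent.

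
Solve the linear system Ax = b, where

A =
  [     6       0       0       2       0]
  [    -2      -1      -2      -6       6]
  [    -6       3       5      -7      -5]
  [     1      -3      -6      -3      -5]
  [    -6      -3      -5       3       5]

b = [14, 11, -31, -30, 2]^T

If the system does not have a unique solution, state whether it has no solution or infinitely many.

Row-reduce:
R1 ← R1 / (6).
R2 ← R2 + 2·R1.
R3 ← R3 + 6·R1.
R4 ← R4 − 1·R1.
R5 ← R5 + 6·R1.
R2 ← R2 / (-1).
R3 ← R3 − 3·R2.
R4 ← R4 + 3·R2.
R5 ← R5 + 3·R2.
R3 ← R3 / (-1).
R2 ← R2 − 2·R3.
R5 ← R5 − 1·R3.
R4 ← R4 / (38/3).
R1 ← R1 − 1/3·R4.
R2 ← R2 + 110/3·R4.
R3 ← R3 − 21·R4.
Row 5 reduces to 0 = -1, a contradiction. The system is inconsistent.

no solution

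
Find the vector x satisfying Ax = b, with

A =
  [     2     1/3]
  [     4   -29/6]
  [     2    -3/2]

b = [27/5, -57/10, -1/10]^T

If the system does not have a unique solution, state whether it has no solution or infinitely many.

x_1 = 11/5, x_2 = 3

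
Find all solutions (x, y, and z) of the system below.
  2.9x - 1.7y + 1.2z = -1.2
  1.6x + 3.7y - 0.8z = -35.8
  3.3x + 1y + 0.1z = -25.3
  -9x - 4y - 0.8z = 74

x = -6, y = -6, z = 5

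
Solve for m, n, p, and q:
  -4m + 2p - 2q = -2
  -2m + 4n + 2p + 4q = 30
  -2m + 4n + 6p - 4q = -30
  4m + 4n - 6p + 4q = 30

Row-reduce the augmented matrix:
R1 ← R1 / (-4).
R2 ← R2 + 2·R1.
R3 ← R3 + 2·R1.
R4 ← R4 − 4·R1.
R2 ← R2 / (4).
R3 ← R3 − 4·R2.
R4 ← R4 − 4·R2.
R3 ← R3 / (4).
R1 ← R1 + 1/2·R3.
R2 ← R2 − 1/4·R3.
R4 ← R4 + 5·R3.
R4 ← R4 / (-13).
R1 ← R1 + 1/2·R4.
R2 ← R2 − 7/4·R4.
R3 ← R3 + 2·R4.
Reading off the reduced rows gives m = -4, n = 1, p = -3, q = 6.

m = -4, n = 1, p = -3, q = 6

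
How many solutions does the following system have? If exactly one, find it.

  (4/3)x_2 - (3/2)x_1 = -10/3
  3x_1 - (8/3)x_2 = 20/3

infinitely many solutions

Row-reduce:
R1 ← R1 / (-3/2).
R2 ← R2 − 3·R1.
Rank is 1 with 2 unknowns, leaving x_2 free.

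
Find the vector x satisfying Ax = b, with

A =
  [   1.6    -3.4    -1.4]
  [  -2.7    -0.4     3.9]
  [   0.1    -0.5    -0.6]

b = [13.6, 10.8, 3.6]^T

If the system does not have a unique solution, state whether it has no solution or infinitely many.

x_1 = -6, x_2 = -6, x_3 = -2

Row-reduce the augmented matrix:
R1 ← R1 / (8/5).
R2 ← R2 + 27/10·R1.
R3 ← R3 − 1/10·R1.
R2 ← R2 / (-491/80).
R1 ← R1 + 17/8·R2.
R3 ← R3 + 23/80·R2.
R3 ← R3 / (-287/491).
R1 ← R1 + 691/491·R3.
R2 ← R2 + 123/491·R3.
Reading off the reduced rows gives x_1 = -6, x_2 = -6, x_3 = -2.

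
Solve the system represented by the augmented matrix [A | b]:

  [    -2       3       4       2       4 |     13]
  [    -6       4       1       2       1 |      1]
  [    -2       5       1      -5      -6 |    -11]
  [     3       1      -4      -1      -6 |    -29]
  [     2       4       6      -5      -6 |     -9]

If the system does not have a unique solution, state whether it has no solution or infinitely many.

Row-reduce the augmented matrix:
R1 ← R1 / (-2).
R2 ← R2 + 6·R1.
R3 ← R3 + 2·R1.
R4 ← R4 − 3·R1.
R5 ← R5 − 2·R1.
R2 ← R2 / (-5).
R1 ← R1 + 3/2·R2.
R3 ← R3 − 2·R2.
R4 ← R4 − 11/2·R2.
R5 ← R5 − 7·R2.
R3 ← R3 / (-37/5).
R1 ← R1 − 13/10·R3.
R2 ← R2 − 11/5·R3.
R4 ← R4 + 101/10·R3.
R5 ← R5 + 27/5·R3.
R4 ← R4 / (691/74).
R1 ← R1 + 97/74·R4.
R2 ← R2 + 65/37·R4.
R3 ← R3 − 43/37·R4.
R5 ← R5 + 86/37·R4.
R5 ← R5 / (-3463/691).
R1 ← R1 + 117/691·R5.
R2 ← R2 + 456/691·R5.
R3 ← R3 − 695/691·R5.
R4 ← R4 − 559/691·R5.
Reading off the reduced rows gives x_1 = -1, x_2 = -1, x_3 = 1, x_4 = -3, x_5 = 4.

x_1 = -1, x_2 = -1, x_3 = 1, x_4 = -3, x_5 = 4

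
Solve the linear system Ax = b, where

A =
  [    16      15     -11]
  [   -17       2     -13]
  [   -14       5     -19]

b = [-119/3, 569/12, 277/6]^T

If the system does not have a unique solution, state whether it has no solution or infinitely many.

x_1 = -7/4, x_2 = -2, x_3 = -5/3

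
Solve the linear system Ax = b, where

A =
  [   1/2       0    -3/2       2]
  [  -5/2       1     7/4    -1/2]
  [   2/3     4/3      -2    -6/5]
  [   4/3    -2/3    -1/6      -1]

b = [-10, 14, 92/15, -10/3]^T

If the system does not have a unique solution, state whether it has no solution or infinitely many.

no solution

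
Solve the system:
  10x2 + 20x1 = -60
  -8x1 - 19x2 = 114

Row-reduce the augmented matrix:
R1 ← R1 / (20).
R2 ← R2 + 8·R1.
R2 ← R2 / (-15).
R1 ← R1 − 1/2·R2.
Reading off the reduced rows gives x1 = 0, x2 = -6.

x1 = 0, x2 = -6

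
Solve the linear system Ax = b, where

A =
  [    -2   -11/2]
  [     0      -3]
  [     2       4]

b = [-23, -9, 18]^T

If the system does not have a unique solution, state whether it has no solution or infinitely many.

no solution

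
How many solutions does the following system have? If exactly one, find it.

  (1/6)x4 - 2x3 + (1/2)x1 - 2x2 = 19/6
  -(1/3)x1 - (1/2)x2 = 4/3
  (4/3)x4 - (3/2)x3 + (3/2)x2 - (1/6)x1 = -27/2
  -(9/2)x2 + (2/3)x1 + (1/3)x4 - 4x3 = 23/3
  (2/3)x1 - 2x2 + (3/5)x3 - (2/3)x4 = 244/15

Row-reduce the augmented matrix:
R1 ← R1 / (1/2).
R2 ← R2 + 1/3·R1.
R3 ← R3 + 1/6·R1.
R4 ← R4 − 2/3·R1.
R5 ← R5 − 2/3·R1.
R2 ← R2 / (-11/6).
R1 ← R1 + 4·R2.
R3 ← R3 − 5/6·R2.
R4 ← R4 + 11/6·R2.
R5 ← R5 − 2/3·R2.
R3 ← R3 / (-61/22).
R1 ← R1 + 12/11·R3.
R2 ← R2 − 8/11·R3.
R5 ← R5 − 153/55·R3.
Swap R4 and R5.
R4 ← R4 / (109/183).
R1 ← R1 + 29/61·R4.
R2 ← R2 − 58/183·R4.
R3 ← R3 + 95/183·R4.
R5 reduces to 0 = 0, so the extra equation is consistent.
Reading off the reduced rows gives x1 = 5, x2 = -6, x3 = 6, x4 = 4.

x1 = 5, x2 = -6, x3 = 6, x4 = 4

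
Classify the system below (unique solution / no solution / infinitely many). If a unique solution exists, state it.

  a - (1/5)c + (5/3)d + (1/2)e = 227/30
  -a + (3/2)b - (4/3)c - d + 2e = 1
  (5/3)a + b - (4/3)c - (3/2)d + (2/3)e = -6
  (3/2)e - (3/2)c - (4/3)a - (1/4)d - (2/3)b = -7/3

infinitely many solutions

Row-reduce:
R2 ← R2 + 1·R1.
R3 ← R3 − 5/3·R1.
R4 ← R4 + 4/3·R1.
R2 ← R2 / (3/2).
R3 ← R3 − 1·R2.
R4 ← R4 + 2/3·R2.
R3 ← R3 / (1/45).
R1 ← R1 + 1/5·R3.
R2 ← R2 + 46/45·R3.
R4 ← R4 + 661/270·R3.
R4 ← R4 / (-13985/27).
R1 ← R1 + 245/6·R4.
R2 ← R2 + 1951/9·R4.
R3 ← R3 + 425/2·R4.
Rank is 4 with 5 unknowns, leaving e free.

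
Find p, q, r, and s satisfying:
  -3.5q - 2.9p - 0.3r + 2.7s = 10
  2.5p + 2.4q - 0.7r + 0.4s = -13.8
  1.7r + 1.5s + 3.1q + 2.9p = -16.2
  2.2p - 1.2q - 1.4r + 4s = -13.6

p = -3, q = -2, r = 1, s = -2

Row-reduce the augmented matrix:
R1 ← R1 / (-29/10).
R2 ← R2 − 5/2·R1.
R3 ← R3 − 29/10·R1.
R4 ← R4 − 11/5·R1.
R2 ← R2 / (-179/290).
R1 ← R1 − 35/29·R2.
R3 ← R3 + 2/5·R2.
R4 ← R4 + 559/145·R2.
R3 ← R3 / (1809/895).
R1 ← R1 + 317/179·R3.
R2 ← R2 − 278/179·R3.
R4 ← R4 − 3902/895·R3.
R4 ← R4 / (-29368/1809).
R1 ← R1 − 11819/1809·R4.
R2 ← R2 + 11375/1809·R4.
R3 ← R3 − 2177/1809·R4.
Reading off the reduced rows gives p = -3, q = -2, r = 1, s = -2.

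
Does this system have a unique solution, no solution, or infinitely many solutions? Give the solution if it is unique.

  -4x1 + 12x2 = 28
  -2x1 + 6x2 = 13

Row-reduce:
R1 ← R1 / (-4).
R2 ← R2 + 2·R1.
Row 2 reduces to 0 = -1, a contradiction. The system is inconsistent.

no solution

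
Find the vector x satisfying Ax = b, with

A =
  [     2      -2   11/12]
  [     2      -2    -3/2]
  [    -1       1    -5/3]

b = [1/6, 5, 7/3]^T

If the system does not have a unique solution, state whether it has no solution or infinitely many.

infinitely many solutions

Row-reduce:
R1 ← R1 / (2).
R2 ← R2 − 2·R1.
R3 ← R3 + 1·R1.
R2 ← R2 / (-29/12).
R1 ← R1 − 11/24·R2.
R3 ← R3 + 29/24·R2.
Rank is 2 with 3 unknowns, leaving x_2 free.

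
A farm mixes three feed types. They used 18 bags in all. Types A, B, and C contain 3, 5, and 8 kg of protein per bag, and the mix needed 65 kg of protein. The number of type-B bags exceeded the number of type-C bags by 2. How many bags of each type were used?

type-A bags: 14, type-B bags: 3, type-C bags: 1

Let a = type-A bags, b = type-B bags, c = type-C bags.
  a + b + c = 18
  3a + 5b + 8c = 65
  b - c = 2
Row-reduce the augmented matrix:
R2 ← R2 − 3·R1.
R2 ← R2 / (2).
R1 ← R1 − 1·R2.
R3 ← R3 − 1·R2.
R3 ← R3 / (-7/2).
R1 ← R1 + 3/2·R3.
R2 ← R2 − 5/2·R3.
Reading off the reduced rows gives a = 14, b = 3, c = 1.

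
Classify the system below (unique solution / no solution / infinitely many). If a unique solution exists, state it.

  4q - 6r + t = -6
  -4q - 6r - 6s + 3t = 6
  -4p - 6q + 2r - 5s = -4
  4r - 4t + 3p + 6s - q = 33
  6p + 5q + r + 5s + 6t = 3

Row-reduce the augmented matrix:
Swap R1 and R3.
R1 ← R1 / (-4).
R4 ← R4 − 3·R1.
R5 ← R5 − 6·R1.
R2 ← R2 / (-4).
R1 ← R1 − 3/2·R2.
R3 ← R3 − 4·R2.
R4 ← R4 + 11/2·R2.
R5 ← R5 + 4·R2.
R3 ← R3 / (-12).
R1 ← R1 + 11/4·R3.
R2 ← R2 − 3/2·R3.
R4 ← R4 − 55/4·R3.
R5 ← R5 − 10·R3.
R4 ← R4 / (29/8).
R1 ← R1 − 3/8·R4.
R2 ← R2 − 3/4·R4.
R3 ← R3 − 1/2·R4.
R5 ← R5 + 3/2·R4.
R5 ← R5 / (847/174).
R1 ← R1 − 50/87·R5.
R2 ← R2 − 14/29·R5.
R3 ← R3 − 9/58·R5.
R4 ← R4 + 85/87·R5.
Reading off the reduced rows gives p = 1, q = -6, r = -3, s = 6, t = 0.

p = 1, q = -6, r = -3, s = 6, t = 0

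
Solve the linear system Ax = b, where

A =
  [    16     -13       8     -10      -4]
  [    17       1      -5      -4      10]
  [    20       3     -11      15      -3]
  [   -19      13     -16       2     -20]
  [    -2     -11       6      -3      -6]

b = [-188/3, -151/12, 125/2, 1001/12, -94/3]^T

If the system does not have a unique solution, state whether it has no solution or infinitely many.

x_1 = -1/4, x_2 = 5/3, x_3 = -2, x_4 = 5/2, x_5 = -1

Row-reduce the augmented matrix:
R1 ← R1 / (16).
R2 ← R2 − 17·R1.
R3 ← R3 − 20·R1.
R4 ← R4 + 19·R1.
R5 ← R5 + 2·R1.
R2 ← R2 / (237/16).
R1 ← R1 + 13/16·R2.
R3 ← R3 − 77/4·R2.
R4 ← R4 + 39/16·R2.
R5 ← R5 + 101/8·R2.
R3 ← R3 / (-273/79).
R1 ← R1 + 19/79·R3.
R2 ← R2 + 72/79·R3.
R4 ← R4 + 689/79·R3.
R5 ← R5 + 356/79·R3.
R4 ← R4 / (-3557/63).
R1 ← R1 + 1291/819·R4.
R2 ← R2 + 1238/273·R4.
R3 ← R3 + 4477/819·R4.
R5 ← R5 + 19031/819·R4.
R5 ← R5 / (890119/46241).
R1 ← R1 − 52848/46241·R5.
R2 ← R2 − 174314/46241·R5.
R3 ← R3 − 134700/46241·R5.
R4 ← R4 + 1215/3557·R5.
Reading off the reduced rows gives x_1 = -1/4, x_2 = 5/3, x_3 = -2, x_4 = 5/2, x_5 = -1.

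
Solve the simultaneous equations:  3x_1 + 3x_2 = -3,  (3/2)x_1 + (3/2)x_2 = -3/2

infinitely many solutions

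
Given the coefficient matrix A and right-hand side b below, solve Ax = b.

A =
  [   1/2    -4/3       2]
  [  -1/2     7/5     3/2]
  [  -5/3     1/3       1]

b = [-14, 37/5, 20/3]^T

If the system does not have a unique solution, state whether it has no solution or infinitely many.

x_1 = -4, x_2 = 6, x_3 = -2

Row-reduce the augmented matrix:
R1 ← R1 / (1/2).
R2 ← R2 + 1/2·R1.
R3 ← R3 + 5/3·R1.
R2 ← R2 / (1/15).
R1 ← R1 + 8/3·R2.
R3 ← R3 + 37/9·R2.
R3 ← R3 / (447/2).
R1 ← R1 − 144·R3.
R2 ← R2 − 105/2·R3.
Reading off the reduced rows gives x_1 = -4, x_2 = 6, x_3 = -2.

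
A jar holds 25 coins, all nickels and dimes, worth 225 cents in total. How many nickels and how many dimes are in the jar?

Let n = nickels, d = dimes.
  n + d = 25
  5n + 10d = 225
Row-reduce the augmented matrix:
R2 ← R2 − 5·R1.
R2 ← R2 / (5).
R1 ← R1 − 1·R2.
Reading off the reduced rows gives n = 5, d = 20.

nickels: 5, dimes: 20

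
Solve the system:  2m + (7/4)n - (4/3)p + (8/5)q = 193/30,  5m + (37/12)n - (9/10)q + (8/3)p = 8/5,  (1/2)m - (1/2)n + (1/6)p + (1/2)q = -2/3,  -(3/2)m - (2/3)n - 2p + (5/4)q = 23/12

no solution

Row-reduce:
R1 ← R1 / (2).
R2 ← R2 − 5·R1.
R3 ← R3 − 1/2·R1.
R4 ← R4 + 3/2·R1.
R2 ← R2 / (-31/24).
R1 ← R1 − 7/8·R2.
R3 ← R3 + 15/16·R2.
R4 ← R4 − 31/48·R2.
R3 ← R3 / (-239/62).
R1 ← R1 − 316/93·R3.
R2 ← R2 + 144/31·R3.
Row 4 reduces to 0 = -1/2, a contradiction. The system is inconsistent.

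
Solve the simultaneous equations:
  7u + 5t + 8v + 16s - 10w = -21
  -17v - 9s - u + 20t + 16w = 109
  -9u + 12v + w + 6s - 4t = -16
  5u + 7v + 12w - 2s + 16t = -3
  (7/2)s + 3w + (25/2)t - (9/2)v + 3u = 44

infinitely many solutions

Row-reduce:
R1 ← R1 / (7).
R2 ← R2 + 1·R1.
R3 ← R3 + 9·R1.
R4 ← R4 − 5·R1.
R5 ← R5 − 3·R1.
R2 ← R2 / (-111/7).
R1 ← R1 − 8/7·R2.
R3 ← R3 − 156/7·R2.
R4 ← R4 − 9/7·R2.
R5 ← R5 + 111/14·R2.
R3 ← R3 / (319/37).
R1 ← R1 + 14/37·R3.
R2 ← R2 + 34/37·R3.
R4 ← R4 − 752/37·R3.
R4 ← R4 / (-17343/319).
R1 ← R1 − 2444/957·R4.
R2 ← R2 − 2153/957·R4.
R3 ← R3 − 634/319·R4.
Rank is 4 with 5 unknowns, leaving t free.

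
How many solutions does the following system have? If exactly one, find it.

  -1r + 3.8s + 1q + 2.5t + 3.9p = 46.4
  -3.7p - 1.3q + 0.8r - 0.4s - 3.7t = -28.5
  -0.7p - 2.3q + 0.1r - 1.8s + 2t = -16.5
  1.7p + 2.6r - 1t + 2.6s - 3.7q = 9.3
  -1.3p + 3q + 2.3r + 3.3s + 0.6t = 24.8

Row-reduce the augmented matrix:
R1 ← R1 / (39/10).
R2 ← R2 + 37/10·R1.
R3 ← R3 + 7/10·R1.
R4 ← R4 − 17/10·R1.
R5 ← R5 + 13/10·R1.
R2 ← R2 / (-137/390).
R1 ← R1 − 10/39·R2.
R3 ← R3 + 827/390·R2.
R4 ← R4 + 1613/390·R2.
R5 ← R5 − 10/3·R2.
R3 ← R3 / (1121/1370).
R1 ← R1 + 50/137·R3.
R2 ← R2 − 58/137·R3.
R4 ← R4 − 3279/685·R3.
R5 ← R5 − 761/1370·R3.
R4 ← R4 / (464847/5605).
R1 ← R1 + 6518/1121·R4.
R2 ← R2 − 1642/1121·R4.
R3 ← R3 + 28038/1121·R4.
R5 ← R5 − 547873/11210·R4.
R5 ← R5 / (6088763/619796).
R1 ← R1 − 154476/154949·R5.
R2 ← R2 + 122737/154949·R5.
R3 ← R3 + 246178/154949·R5.
R4 ← R4 + 178171/309898·R5.
Reading off the reduced rows gives p = 4, q = 3, r = 0, s = 6, t = 2.

p = 4, q = 3, r = 0, s = 6, t = 2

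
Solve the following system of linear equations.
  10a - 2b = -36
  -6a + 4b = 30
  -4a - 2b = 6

Row-reduce the augmented matrix:
R1 ← R1 / (10).
R2 ← R2 + 6·R1.
R3 ← R3 + 4·R1.
R2 ← R2 / (14/5).
R1 ← R1 + 1/5·R2.
R3 ← R3 + 14/5·R2.
R3 reduces to 0 = 0, so the extra equation is consistent.
Reading off the reduced rows gives a = -3, b = 3.

a = -3, b = 3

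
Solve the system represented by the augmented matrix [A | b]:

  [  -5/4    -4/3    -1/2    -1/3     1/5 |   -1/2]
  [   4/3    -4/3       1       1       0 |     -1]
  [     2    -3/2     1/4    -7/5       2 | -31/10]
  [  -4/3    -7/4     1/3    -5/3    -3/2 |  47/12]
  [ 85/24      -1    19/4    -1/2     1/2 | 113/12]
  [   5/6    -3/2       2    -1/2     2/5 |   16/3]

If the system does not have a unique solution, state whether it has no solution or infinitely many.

no solution

Row-reduce:
R1 ← R1 / (-5/4).
R2 ← R2 − 4/3·R1.
R3 ← R3 − 2·R1.
R4 ← R4 + 4/3·R1.
R5 ← R5 − 85/24·R1.
R6 ← R6 − 5/6·R1.
R2 ← R2 / (-124/45).
R1 ← R1 − 16/15·R2.
R3 ← R3 + 109/30·R2.
R4 ← R4 + 59/180·R2.
R5 ← R5 + 43/9·R2.
R6 ← R6 + 43/18·R2.
R3 ← R3 / (-289/248).
R1 ← R1 − 18/31·R3.
R2 ← R2 + 21/124·R3.
R4 ← R4 − 1207/1488·R3.
R5 ← R5 − 313/124·R3.
R6 ← R6 − 313/248·R3.
R4 ← R4 / (-133/40).
R1 ← R1 + 74/85·R4.
R2 ← R2 − 29/170·R4.
R3 ← R3 − 203/85·R4.
R5 ← R5 + 4381/510·R4.
R6 ← R6 + 4381/1020·R4.
R5 ← R5 / (10271642/1729665).
R1 ← R1 − 589292/576555·R5.
R2 ← R2 + 224914/576555·R5.
R3 ← R3 + 163004/82365·R5.
R4 ← R4 − 652/6783·R5.
R6 ← R6 − 5135821/1729665·R5.
Row 6 reduces to 0 = 1, a contradiction. The system is inconsistent.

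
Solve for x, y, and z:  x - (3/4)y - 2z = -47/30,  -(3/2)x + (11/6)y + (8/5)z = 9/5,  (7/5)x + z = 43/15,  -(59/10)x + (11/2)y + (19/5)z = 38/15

Row-reduce the augmented matrix:
R2 ← R2 + 3/2·R1.
R3 ← R3 − 7/5·R1.
R4 ← R4 + 59/10·R1.
R2 ← R2 / (17/24).
R1 ← R1 + 3/4·R2.
R3 ← R3 − 21/20·R2.
R4 ← R4 − 43/40·R2.
R3 ← R3 / (2497/425).
R1 ← R1 + 296/85·R3.
R2 ← R2 + 168/85·R3.
R4 ← R4 + 2497/425·R3.
R4 reduces to 0 = 0, so the extra equation is consistent.
Reading off the reduced rows gives x = 4/3, y = 6/5, z = 1.

x = 4/3, y = 6/5, z = 1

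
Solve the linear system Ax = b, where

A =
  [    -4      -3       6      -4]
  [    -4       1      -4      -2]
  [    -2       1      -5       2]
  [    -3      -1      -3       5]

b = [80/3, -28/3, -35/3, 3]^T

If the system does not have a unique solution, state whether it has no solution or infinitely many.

x_1 = -5/3, x_2 = -2, x_3 = 3, x_4 = 1

Row-reduce the augmented matrix:
R1 ← R1 / (-4).
R2 ← R2 + 4·R1.
R3 ← R3 + 2·R1.
R4 ← R4 + 3·R1.
R2 ← R2 / (4).
R1 ← R1 − 3/4·R2.
R3 ← R3 − 5/2·R2.
R4 ← R4 − 5/4·R2.
R3 ← R3 / (-7/4).
R1 ← R1 − 3/8·R3.
R2 ← R2 + 5/2·R3.
R4 ← R4 + 35/8·R3.
R4 ← R4 / (1/2).
R1 ← R1 − 17/14·R4.
R2 ← R2 + 24/7·R4.
R3 ← R3 + 11/7·R4.
Reading off the reduced rows gives x_1 = -5/3, x_2 = -2, x_3 = 3, x_4 = 1.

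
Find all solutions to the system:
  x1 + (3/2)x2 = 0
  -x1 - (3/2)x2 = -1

no solution

Row-reduce:
R2 ← R2 + 1·R1.
Row 2 reduces to 0 = -1, a contradiction. The system is inconsistent.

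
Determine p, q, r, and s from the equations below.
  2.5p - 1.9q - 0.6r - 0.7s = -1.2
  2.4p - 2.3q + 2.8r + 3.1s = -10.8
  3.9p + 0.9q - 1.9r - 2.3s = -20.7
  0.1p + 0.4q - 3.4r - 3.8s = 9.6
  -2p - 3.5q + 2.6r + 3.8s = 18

p = -6, q = -6, r = 3, s = -6

Row-reduce the augmented matrix:
R1 ← R1 / (5/2).
R2 ← R2 − 12/5·R1.
R3 ← R3 − 39/10·R1.
R4 ← R4 − 1/10·R1.
R5 ← R5 + 2·R1.
R2 ← R2 / (-119/250).
R1 ← R1 + 19/25·R2.
R3 ← R3 − 483/125·R2.
R4 ← R4 − 119/250·R2.
R5 ← R5 + 251/50·R2.
R3 ← R3 / (899/34).
R1 ← R1 + 670/119·R3.
R2 ← R2 + 844/119·R3.
R5 ← R5 + 19923/595·R3.
Swap R4 and R5.
R4 ← R4 / (1531/2170).
R1 ← R1 + 250/6293·R4.
R2 ← R2 + 221/6293·R4.
R3 ← R3 − 1000/899·R4.
R5 reduces to 0 = 0, so the extra equation is consistent.
Reading off the reduced rows gives p = -6, q = -6, r = 3, s = -6.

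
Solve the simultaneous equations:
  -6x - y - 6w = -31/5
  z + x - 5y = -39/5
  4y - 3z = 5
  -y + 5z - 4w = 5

x = 6/5, y = 2, z = 1, w = -1/2

Row-reduce the augmented matrix:
R1 ← R1 / (-6).
R2 ← R2 − 1·R1.
R2 ← R2 / (-31/6).
R1 ← R1 − 1/6·R2.
R3 ← R3 − 4·R2.
R4 ← R4 + 1·R2.
R3 ← R3 / (-69/31).
R1 ← R1 − 1/31·R3.
R2 ← R2 + 6/31·R3.
R4 ← R4 − 149/31·R3.
R4 ← R4 / (-126/23).
R1 ← R1 − 22/23·R4.
R2 ← R2 − 6/23·R4.
R3 ← R3 − 8/23·R4.
Reading off the reduced rows gives x = 6/5, y = 2, z = 1, w = -1/2.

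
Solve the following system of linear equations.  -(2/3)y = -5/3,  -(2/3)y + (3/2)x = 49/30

x = 11/5, y = 5/2

Row-reduce the augmented matrix:
Swap R1 and R2.
R1 ← R1 / (3/2).
R2 ← R2 / (-2/3).
R1 ← R1 + 4/9·R2.
Reading off the reduced rows gives x = 11/5, y = 5/2.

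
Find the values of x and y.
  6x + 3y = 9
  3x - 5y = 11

Row-reduce the augmented matrix:
R1 ← R1 / (6).
R2 ← R2 − 3·R1.
R2 ← R2 / (-13/2).
R1 ← R1 − 1/2·R2.
Reading off the reduced rows gives x = 2, y = -1.

x = 2, y = -1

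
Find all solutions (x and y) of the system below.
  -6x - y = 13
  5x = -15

Row-reduce the augmented matrix:
R1 ← R1 / (-6).
R2 ← R2 − 5·R1.
R2 ← R2 / (-5/6).
R1 ← R1 − 1/6·R2.
Reading off the reduced rows gives x = -3, y = 5.

x = -3, y = 5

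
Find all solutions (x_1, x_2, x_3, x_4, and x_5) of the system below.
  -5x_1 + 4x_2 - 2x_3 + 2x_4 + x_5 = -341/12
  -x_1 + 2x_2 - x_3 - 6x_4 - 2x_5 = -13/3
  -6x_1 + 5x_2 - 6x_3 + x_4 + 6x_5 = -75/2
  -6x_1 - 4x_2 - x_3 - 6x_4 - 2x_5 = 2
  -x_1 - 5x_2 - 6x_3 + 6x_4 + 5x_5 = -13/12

x_1 = 7/3, x_2 = -3, x_3 = 3/2, x_4 = -1, x_5 = 1/4

Row-reduce the augmented matrix:
R1 ← R1 / (-5).
R2 ← R2 + 1·R1.
R3 ← R3 + 6·R1.
R4 ← R4 + 6·R1.
R5 ← R5 + 1·R1.
R2 ← R2 / (6/5).
R1 ← R1 + 4/5·R2.
R3 ← R3 − 1/5·R2.
R4 ← R4 + 44/5·R2.
R5 ← R5 + 29/5·R2.
R3 ← R3 / (-7/2).
R2 ← R2 + 1/2·R3.
R4 ← R4 + 3·R3.
R5 ← R5 + 17/2·R3.
R4 ← R4 / (-1156/21).
R1 ← R1 + 14/3·R4.
R2 ← R2 + 37/7·R4.
R3 ← R3 − 2/21·R4.
R5 ← R5 + 515/21·R4.
R5 ← R5 / (-9011/1156).
R1 ← R1 − 201/578·R5.
R2 ← R2 + 335/1156·R5.
R3 ← R3 + 877/578·R5.
R4 ← R4 − 499/1156·R5.
Reading off the reduced rows gives x_1 = 7/3, x_2 = -3, x_3 = 3/2, x_4 = -1, x_5 = 1/4.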